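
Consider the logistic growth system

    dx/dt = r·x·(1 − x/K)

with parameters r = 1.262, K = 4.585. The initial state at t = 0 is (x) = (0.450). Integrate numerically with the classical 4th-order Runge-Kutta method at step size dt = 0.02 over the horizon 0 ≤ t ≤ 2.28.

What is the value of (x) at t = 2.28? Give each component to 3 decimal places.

t=0.000: state=(0.450)
step 1 (dt=0.02): k1=(0.512), k2=(0.517), k3=(0.517), k4=(0.523); state += dt/6·(k1+2k2+2k3+k4)
t=0.020: state=(0.460)
t=0.040: state=(0.471)
t=0.060: state=(0.482)
continuing one RK4 step at a time; state shown every 5 steps (Δt=0.1):
t=0.100: state=(0.504)
t=0.200: state=(0.563)
t=0.300: state=(0.629)
t=0.400: state=(0.700)
t=0.500: state=(0.779)
t=0.600: state=(0.864)
t=0.700: state=(0.956)
t=0.800: state=(1.054)
t=0.900: state=(1.160)
t=1.000: state=(1.273)
t=1.100: state=(1.392)
t=1.200: state=(1.518)
t=1.300: state=(1.648)
t=1.400: state=(1.784)
t=1.500: state=(1.923)
t=1.600: state=(2.065)
t=1.700: state=(2.209)
t=1.800: state=(2.354)
t=1.900: state=(2.498)
t=2.000: state=(2.641)
t=2.100: state=(2.780)
t=2.200: state=(2.916)
t=2.280: state=(3.022)

(x) = (3.022)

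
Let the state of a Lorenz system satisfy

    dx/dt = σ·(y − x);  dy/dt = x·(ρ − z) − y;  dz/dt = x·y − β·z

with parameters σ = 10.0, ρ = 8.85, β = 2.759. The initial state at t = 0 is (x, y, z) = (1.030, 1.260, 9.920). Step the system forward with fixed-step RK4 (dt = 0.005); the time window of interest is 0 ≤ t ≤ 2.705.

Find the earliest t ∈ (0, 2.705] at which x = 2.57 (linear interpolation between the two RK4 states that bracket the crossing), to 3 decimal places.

t=0.000: state=(1.030, 1.260, 9.920)
step 1 (dt=0.005): k1=(2.300, -2.362, -26.071), k2=(2.183, -2.295, -25.891), k3=(2.188, -2.295, -25.892), k4=(2.076, -2.228, -25.712); state += dt/6·(k1+2k2+2k3+k4)
t=0.005: state=(1.041, 1.249, 9.791)
t=0.010: state=(1.051, 1.238, 9.663)
t=0.015: state=(1.060, 1.228, 9.537)
continuing one RK4 step at a time; state shown every 20 steps (Δt=0.1):
t=0.100: state=(1.124, 1.156, 7.641)
t=0.200: state=(1.179, 1.279, 5.920)
t=0.300: state=(1.347, 1.589, 4.649)
t=0.400: state=(1.678, 2.108, 3.771)
t=0.500: state=(2.224, 2.896, 3.289)
t=0.545: state=(2.555, 3.357, 3.221)
next step: t=0.550: state=(2.596, 3.413, 3.221) — x has crossed 2.57
linear interpolation between t=0.545 (2.55539) and t=0.550 (2.59587) → t≈0.547

t = 0.547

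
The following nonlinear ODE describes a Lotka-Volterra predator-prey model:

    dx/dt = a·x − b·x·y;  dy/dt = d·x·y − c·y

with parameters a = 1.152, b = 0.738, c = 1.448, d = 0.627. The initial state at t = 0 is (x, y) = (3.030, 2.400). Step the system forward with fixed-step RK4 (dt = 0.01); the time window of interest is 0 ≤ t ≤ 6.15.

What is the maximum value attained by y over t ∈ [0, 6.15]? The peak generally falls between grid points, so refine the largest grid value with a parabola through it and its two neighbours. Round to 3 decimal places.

t=0.000: state=(3.030, 2.400)
step 1 (dt=0.01): k1=(-1.876, 1.084), k2=(-1.882, 1.073), k3=(-1.882, 1.073), k4=(-1.888, 1.061); state += dt/6·(k1+2k2+2k3+k4)
t=0.010: state=(3.011, 2.411)
t=0.020: state=(2.992, 2.421)
t=0.030: state=(2.973, 2.431)
continuing one RK4 step at a time; state shown every 20 steps (Δt=0.2):
t=0.200: state=(2.641, 2.564)
t=0.400: state=(2.267, 2.610)
t=0.600: state=(1.949, 2.543)
t=0.800: state=(1.703, 2.392)
t=1.000: state=(1.529, 2.191)
t=1.200: state=(1.416, 1.971)
t=1.400: state=(1.354, 1.755)
t=1.600: state=(1.336, 1.554)
t=1.800: state=(1.355, 1.377)
t=2.000: state=(1.409, 1.225)
t=2.200: state=(1.495, 1.100)
t=2.400: state=(1.612, 1.000)
t=2.600: state=(1.762, 0.925)
t=2.800: state=(1.943, 0.873)
t=3.000: state=(2.156, 0.845)
t=3.200: state=(2.398, 0.841)
t=3.400: state=(2.663, 0.864)
t=3.600: state=(2.941, 0.919)
t=3.800: state=(3.212, 1.012)
t=4.000: state=(3.450, 1.151)
t=4.200: state=(3.616, 1.344)
t=4.400: state=(3.669, 1.590)
t=4.600: state=(3.577, 1.878)
t=4.800: state=(3.340, 2.172)
t=5.000: state=(2.994, 2.421)
t=5.200: state=(2.604, 2.574)
t=5.400: state=(2.233, 2.608)
t=5.600: state=(1.922, 2.531)
t=5.800: state=(1.684, 2.374)
t=6.000: state=(1.515, 2.170)
t=6.150: state=(1.429, 2.005)
largest grid value and its neighbours: y(5.350)=2.61070, y(5.360)=2.61075, y(5.370)=2.61050
parabola through these three points peaks at t≈5.357 with y≈2.61077

max y = 2.611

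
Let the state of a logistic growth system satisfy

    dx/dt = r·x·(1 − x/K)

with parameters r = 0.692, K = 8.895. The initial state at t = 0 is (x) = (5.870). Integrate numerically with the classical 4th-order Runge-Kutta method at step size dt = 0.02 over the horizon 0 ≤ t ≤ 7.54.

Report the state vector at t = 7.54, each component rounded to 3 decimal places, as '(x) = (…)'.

(x) = (8.870)

t=0.000: state=(5.870)
step 1 (dt=0.02): k1=(1.381), k2=(1.378), k3=(1.378), k4=(1.375); state += dt/6·(k1+2k2+2k3+k4)
t=0.020: state=(5.898)
t=0.040: state=(5.925)
t=0.060: state=(5.952)
continuing one RK4 step at a time; state shown every 25 steps (Δt=0.5):
t=0.500: state=(6.518)
t=1.000: state=(7.071)
t=1.500: state=(7.522)
t=2.000: state=(7.878)
t=2.500: state=(8.150)
t=3.000: state=(8.355)
t=3.500: state=(8.506)
t=4.000: state=(8.616)
t=4.500: state=(8.696)
t=5.000: state=(8.753)
t=5.500: state=(8.794)
t=6.000: state=(8.823)
t=6.500: state=(8.844)
t=7.000: state=(8.859)
t=7.500: state=(8.870)
t=7.540: state=(8.870)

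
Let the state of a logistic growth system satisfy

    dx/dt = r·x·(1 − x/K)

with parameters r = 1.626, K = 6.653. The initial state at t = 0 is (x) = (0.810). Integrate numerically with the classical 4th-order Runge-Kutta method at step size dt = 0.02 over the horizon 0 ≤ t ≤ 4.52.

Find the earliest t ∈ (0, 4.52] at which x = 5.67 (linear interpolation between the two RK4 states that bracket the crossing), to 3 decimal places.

t=0.000: state=(0.810)
step 1 (dt=0.02): k1=(1.157), k2=(1.171), k3=(1.171), k4=(1.185); state += dt/6·(k1+2k2+2k3+k4)
t=0.020: state=(0.833)
t=0.040: state=(0.857)
t=0.060: state=(0.882)
continuing one RK4 step at a time; state shown every 10 steps (Δt=0.2):
t=0.200: state=(1.071)
t=0.400: state=(1.396)
t=0.600: state=(1.789)
t=0.800: state=(2.244)
t=1.000: state=(2.750)
t=1.200: state=(3.285)
t=1.400: state=(3.822)
t=1.600: state=(4.334)
t=1.800: state=(4.799)
t=2.000: state=(5.201)
t=2.200: state=(5.537)
t=2.280: state=(5.652)
next step: t=2.300: state=(5.680) — x has crossed 5.67
linear interpolation between t=2.280 (5.65226) and t=2.300 (5.67959) → t≈2.293

t = 2.293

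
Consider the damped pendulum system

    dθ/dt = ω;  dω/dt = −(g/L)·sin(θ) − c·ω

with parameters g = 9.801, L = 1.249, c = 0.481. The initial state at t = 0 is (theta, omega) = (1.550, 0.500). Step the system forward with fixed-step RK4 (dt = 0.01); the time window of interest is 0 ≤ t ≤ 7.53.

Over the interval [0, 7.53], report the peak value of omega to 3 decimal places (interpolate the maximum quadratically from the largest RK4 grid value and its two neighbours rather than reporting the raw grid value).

t=0.000: state=(1.550, 0.500)
step 1 (dt=0.01): k1=(0.500, -8.086), k2=(0.460, -8.067), k3=(0.460, -8.067), k4=(0.419, -8.048); state += dt/6·(k1+2k2+2k3+k4)
t=0.010: state=(1.555, 0.419)
t=0.020: state=(1.558, 0.339)
t=0.030: state=(1.561, 0.259)
continuing one RK4 step at a time; state shown every 25 steps (Δt=0.25):
t=0.250: state=(1.432, -1.402)
t=0.500: state=(0.878, -2.931)
t=0.750: state=(0.054, -3.409)
t=1.000: state=(-0.698, -2.402)
t=1.250: state=(-1.086, -0.655)
t=1.500: state=(-1.030, 1.060)
t=1.750: state=(-0.595, 2.298)
t=2.000: state=(0.035, 2.537)
t=2.250: state=(0.578, 1.657)
t=2.500: state=(0.819, 0.239)
t=2.750: state=(0.705, -1.099)
t=3.000: state=(0.315, -1.891)
t=3.250: state=(-0.166, -1.801)
t=3.500: state=(-0.520, -0.941)
t=3.750: state=(-0.613, 0.196)
t=4.000: state=(-0.439, 1.129)
t=4.250: state=(-0.097, 1.496)
t=4.500: state=(0.249, 1.167)
t=4.750: state=(0.447, 0.372)
t=5.000: state=(0.431, -0.485)
t=5.250: state=(0.230, -1.046)
t=5.500: state=(-0.049, -1.091)
t=5.750: state=(-0.274, -0.650)
t=6.000: state=(-0.354, 0.021)
t=6.250: state=(-0.271, 0.607)
t=6.500: state=(-0.078, 0.865)
t=6.750: state=(0.127, 0.713)
t=7.000: state=(0.253, 0.264)
t=7.250: state=(0.254, -0.248)
t=7.500: state=(0.143, -0.595)
t=7.530: state=(0.125, -0.618)
largest grid value and its neighbours: omega(1.910)=2.59209, omega(1.920)=2.59398, omega(1.930)=2.59387
parabola through these three points peaks at t≈1.924 with omega≈2.59418

max omega = 2.594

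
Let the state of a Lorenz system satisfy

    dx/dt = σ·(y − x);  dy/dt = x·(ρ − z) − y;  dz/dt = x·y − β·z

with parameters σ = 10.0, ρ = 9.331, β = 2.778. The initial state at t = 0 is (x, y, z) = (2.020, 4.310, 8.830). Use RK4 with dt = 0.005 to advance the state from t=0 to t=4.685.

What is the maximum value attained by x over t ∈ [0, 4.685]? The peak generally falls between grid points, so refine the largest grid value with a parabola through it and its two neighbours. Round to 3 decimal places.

max x = 5.385

t=0.000: state=(2.020, 4.310, 8.830)
step 1 (dt=0.005): k1=(22.900, -3.298, -15.824), k2=(22.245, -3.179, -15.484), k3=(22.264, -3.182, -15.493), k4=(21.628, -3.061, -15.162); state += dt/6·(k1+2k2+2k3+k4)
t=0.005: state=(2.131, 4.294, 8.753)
t=0.010: state=(2.236, 4.279, 8.678)
t=0.015: state=(2.336, 4.266, 8.607)
continuing one RK4 step at a time; state shown every 40 steps (Δt=0.2):
t=0.200: state=(4.003, 4.479, 7.284)
t=0.400: state=(4.884, 5.289, 7.587)
t=0.600: state=(5.383, 5.417, 8.720)
t=0.800: state=(5.040, 4.733, 9.089)
t=1.000: state=(4.499, 4.326, 8.445)
t=1.200: state=(4.437, 4.539, 7.830)
t=1.400: state=(4.788, 4.995, 7.885)
t=1.600: state=(5.087, 5.145, 8.435)
t=1.800: state=(4.987, 4.851, 8.730)
t=2.000: state=(4.699, 4.583, 8.477)
t=2.200: state=(4.608, 4.636, 8.118)
t=2.400: state=(4.763, 4.869, 8.077)
t=2.600: state=(4.937, 4.985, 8.334)
t=2.800: state=(4.923, 4.867, 8.527)
t=3.000: state=(4.780, 4.712, 8.443)
t=3.200: state=(4.706, 4.707, 8.250)
t=3.400: state=(4.768, 4.820, 8.193)
t=3.600: state=(4.864, 4.897, 8.306)
t=3.800: state=(4.876, 4.856, 8.422)
t=4.000: state=(4.809, 4.772, 8.404)
t=4.200: state=(4.760, 4.752, 8.306)
t=4.400: state=(4.780, 4.804, 8.259)
t=4.600: state=(4.831, 4.852, 8.305)
t=4.685: state=(4.844, 4.854, 8.337)
largest grid value and its neighbours: x(0.610)=5.38504, x(0.615)=5.38523, x(0.620)=5.38480
parabola through these three points peaks at t≈0.614 with x≈5.38524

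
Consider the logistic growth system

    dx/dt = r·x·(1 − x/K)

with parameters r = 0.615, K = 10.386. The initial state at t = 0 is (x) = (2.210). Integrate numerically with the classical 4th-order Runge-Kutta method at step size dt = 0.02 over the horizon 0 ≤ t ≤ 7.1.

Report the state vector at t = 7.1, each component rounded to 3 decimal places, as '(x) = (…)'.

(x) = (9.920)

t=0.000: state=(2.210)
step 1 (dt=0.02): k1=(1.070), k2=(1.074), k3=(1.074), k4=(1.078); state += dt/6·(k1+2k2+2k3+k4)
t=0.020: state=(2.231)
t=0.040: state=(2.253)
t=0.060: state=(2.275)
continuing one RK4 step at a time; state shown every 25 steps (Δt=0.5):
t=0.500: state=(2.792)
t=1.000: state=(3.462)
t=1.500: state=(4.204)
t=2.000: state=(4.990)
t=2.500: state=(5.786)
t=3.000: state=(6.554)
t=3.500: state=(7.264)
t=4.000: state=(7.892)
t=4.500: state=(8.427)
t=5.000: state=(8.870)
t=5.500: state=(9.227)
t=6.000: state=(9.508)
t=6.500: state=(9.725)
t=7.000: state=(9.892)
t=7.100: state=(9.920)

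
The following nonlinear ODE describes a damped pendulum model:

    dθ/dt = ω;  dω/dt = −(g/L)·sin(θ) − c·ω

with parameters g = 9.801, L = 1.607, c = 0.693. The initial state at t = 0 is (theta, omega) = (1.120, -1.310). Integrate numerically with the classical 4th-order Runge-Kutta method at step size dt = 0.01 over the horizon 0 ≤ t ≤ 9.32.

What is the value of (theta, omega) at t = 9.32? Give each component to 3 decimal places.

t=0.000: state=(1.120, -1.310)
step 1 (dt=0.01): k1=(-1.310, -4.582), k2=(-1.333, -4.548), k3=(-1.333, -4.548), k4=(-1.355, -4.514); state += dt/6·(k1+2k2+2k3+k4)
t=0.010: state=(1.107, -1.355)
t=0.020: state=(1.093, -1.400)
t=0.030: state=(1.079, -1.444)
continuing one RK4 step at a time; state shown every 50 steps (Δt=0.5):
t=0.500: state=(0.084, -2.347)
t=1.000: state=(-0.732, -0.632)
t=1.500: state=(-0.537, 1.222)
t=2.000: state=(0.176, 1.267)
t=2.500: state=(0.485, -0.099)
t=3.000: state=(0.169, -0.959)
t=3.500: state=(-0.243, -0.502)
t=4.000: state=(-0.262, 0.382)
t=4.500: state=(0.019, 0.582)
t=5.000: state=(0.196, 0.067)
t=5.500: state=(0.100, -0.373)
t=6.000: state=(-0.081, -0.263)
t=6.500: state=(-0.117, 0.112)
t=7.000: state=(-0.011, 0.251)
t=7.500: state=(0.077, 0.065)
t=8.000: state=(0.052, -0.140)
t=8.500: state=(-0.025, -0.126)
t=9.000: state=(-0.051, 0.027)
t=9.320: state=(-0.030, 0.094)

(theta, omega) = (-0.030, 0.094)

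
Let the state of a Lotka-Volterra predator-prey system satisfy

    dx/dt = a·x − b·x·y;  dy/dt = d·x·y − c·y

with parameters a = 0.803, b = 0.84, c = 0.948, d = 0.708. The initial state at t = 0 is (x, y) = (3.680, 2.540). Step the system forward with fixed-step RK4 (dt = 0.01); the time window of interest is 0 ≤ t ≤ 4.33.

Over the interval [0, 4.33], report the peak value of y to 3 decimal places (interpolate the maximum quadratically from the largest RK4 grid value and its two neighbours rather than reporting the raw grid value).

t=0.000: state=(3.680, 2.540)
step 1 (dt=0.01): k1=(-4.897, 4.210), k2=(-4.929, 4.200), k3=(-4.928, 4.200), k4=(-4.959, 4.189); state += dt/6·(k1+2k2+2k3+k4)
t=0.010: state=(3.631, 2.582)
t=0.020: state=(3.581, 2.624)
t=0.030: state=(3.530, 2.665)
continuing one RK4 step at a time; state shown every 20 steps (Δt=0.2):
t=0.200: state=(2.639, 3.289)
t=0.400: state=(1.714, 3.692)
t=0.600: state=(1.076, 3.709)
t=0.800: state=(0.690, 3.468)
t=1.000: state=(0.466, 3.109)
t=1.200: state=(0.335, 2.720)
t=1.400: state=(0.257, 2.346)
t=1.600: state=(0.210, 2.005)
t=1.800: state=(0.180, 1.705)
t=2.000: state=(0.163, 1.445)
t=2.200: state=(0.153, 1.222)
t=2.400: state=(0.148, 1.033)
t=2.600: state=(0.149, 0.873)
t=2.800: state=(0.152, 0.737)
t=3.000: state=(0.160, 0.624)
t=3.200: state=(0.170, 0.528)
t=3.400: state=(0.184, 0.448)
t=3.600: state=(0.202, 0.381)
t=3.800: state=(0.223, 0.325)
t=4.000: state=(0.249, 0.278)
t=4.200: state=(0.280, 0.239)
t=4.330: state=(0.304, 0.217)
largest grid value and its neighbours: y(0.500)=3.74257, y(0.510)=3.74267, y(0.520)=3.74194
parabola through these three points peaks at t≈0.506 with y≈3.74273

max y = 3.743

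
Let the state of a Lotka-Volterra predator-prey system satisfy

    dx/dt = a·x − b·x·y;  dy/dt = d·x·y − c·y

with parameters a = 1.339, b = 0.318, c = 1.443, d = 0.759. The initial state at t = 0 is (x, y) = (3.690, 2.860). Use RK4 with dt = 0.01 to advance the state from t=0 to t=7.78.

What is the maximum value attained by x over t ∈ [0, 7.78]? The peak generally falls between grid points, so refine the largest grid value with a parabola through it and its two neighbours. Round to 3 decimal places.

max x = 3.923

t=0.000: state=(3.690, 2.860)
step 1 (dt=0.01): k1=(1.585, 3.883), k2=(1.566, 3.927), k3=(1.565, 3.927), k4=(1.545, 3.971); state += dt/6·(k1+2k2+2k3+k4)
t=0.010: state=(3.706, 2.899)
t=0.020: state=(3.721, 2.939)
t=0.030: state=(3.736, 2.980)
continuing one RK4 step at a time; state shown every 50 steps (Δt=0.5):
t=0.500: state=(3.679, 5.973)
t=1.000: state=(2.111, 8.852)
t=1.500: state=(1.068, 7.617)
t=2.000: state=(0.758, 5.160)
t=2.500: state=(0.762, 3.323)
t=3.000: state=(0.966, 2.228)
t=3.500: state=(1.391, 1.680)
t=4.000: state=(2.111, 1.570)
t=4.500: state=(3.126, 2.049)
t=5.000: state=(3.912, 3.889)
t=5.500: state=(3.092, 7.601)
t=6.000: state=(1.546, 8.727)
t=6.500: state=(0.881, 6.558)
t=7.000: state=(0.733, 4.286)
t=7.500: state=(0.824, 2.782)
t=7.780: state=(0.960, 2.243)
largest grid value and its neighbours: x(5.040)=3.92223, x(5.050)=3.92278, x(5.060)=3.92253
parabola through these three points peaks at t≈5.052 with x≈3.92280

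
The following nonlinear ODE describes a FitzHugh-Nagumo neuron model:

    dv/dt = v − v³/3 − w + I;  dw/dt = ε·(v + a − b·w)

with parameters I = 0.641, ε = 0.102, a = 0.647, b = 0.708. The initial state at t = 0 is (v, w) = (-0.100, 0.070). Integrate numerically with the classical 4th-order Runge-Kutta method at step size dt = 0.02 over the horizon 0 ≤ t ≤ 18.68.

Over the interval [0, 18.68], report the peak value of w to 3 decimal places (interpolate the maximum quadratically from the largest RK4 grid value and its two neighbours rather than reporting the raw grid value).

max w = 1.559

t=0.000: state=(-0.100, 0.070)
step 1 (dt=0.02): k1=(0.471, 0.051), k2=(0.475, 0.051), k3=(0.476, 0.051), k4=(0.480, 0.052); state += dt/6·(k1+2k2+2k3+k4)
t=0.020: state=(-0.090, 0.071)
t=0.040: state=(-0.081, 0.072)
t=0.060: state=(-0.071, 0.073)
continuing one RK4 step at a time; state shown every 50 steps (Δt=1):
t=1.000: state=(0.644, 0.151)
t=2.000: state=(1.600, 0.320)
t=3.000: state=(1.791, 0.532)
t=4.000: state=(1.729, 0.733)
t=5.000: state=(1.637, 0.911)
t=6.000: state=(1.539, 1.067)
t=7.000: state=(1.433, 1.203)
t=8.000: state=(1.318, 1.318)
t=9.000: state=(1.186, 1.413)
t=10.000: state=(1.027, 1.488)
t=11.000: state=(0.810, 1.539)
t=12.000: state=(0.451, 1.559)
t=13.000: state=(-0.350, 1.524)
t=14.000: state=(-1.671, 1.379)
t=15.000: state=(-1.952, 1.161)
t=16.000: state=(-1.899, 0.954)
t=17.000: state=(-1.825, 0.768)
t=18.000: state=(-1.750, 0.602)
t=18.680: state=(-1.699, 0.500)
largest grid value and its neighbours: w(11.960)=1.55873, w(11.980)=1.55875, w(12.000)=1.55875
parabola through these three points peaks at t≈11.989 with w≈1.55875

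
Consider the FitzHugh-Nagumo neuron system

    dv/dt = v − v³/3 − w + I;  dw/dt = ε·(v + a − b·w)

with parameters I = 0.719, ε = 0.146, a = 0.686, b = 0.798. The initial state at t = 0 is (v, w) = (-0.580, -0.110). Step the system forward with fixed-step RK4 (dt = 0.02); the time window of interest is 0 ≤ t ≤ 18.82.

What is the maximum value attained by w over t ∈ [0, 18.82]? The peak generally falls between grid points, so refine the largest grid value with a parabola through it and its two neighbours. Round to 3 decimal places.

t=0.000: state=(-0.580, -0.110)
step 1 (dt=0.02): k1=(0.314, 0.028), k2=(0.316, 0.029), k3=(0.316, 0.029), k4=(0.318, 0.029); state += dt/6·(k1+2k2+2k3+k4)
t=0.020: state=(-0.574, -0.109)
t=0.040: state=(-0.567, -0.109)
t=0.060: state=(-0.561, -0.108)
continuing one RK4 step at a time; state shown every 50 steps (Δt=1):
t=1.000: state=(-0.131, -0.055)
t=2.000: state=(0.848, 0.088)
t=3.000: state=(1.748, 0.365)
t=4.000: state=(1.796, 0.668)
t=5.000: state=(1.686, 0.929)
t=6.000: state=(1.559, 1.145)
t=7.000: state=(1.424, 1.319)
t=8.000: state=(1.278, 1.455)
t=9.000: state=(1.112, 1.554)
t=10.000: state=(0.905, 1.617)
t=11.000: state=(0.602, 1.639)
t=12.000: state=(0.021, 1.601)
t=13.000: state=(-1.212, 1.442)
t=14.000: state=(-1.876, 1.149)
t=15.000: state=(-1.840, 0.859)
t=16.000: state=(-1.734, 0.613)
t=17.000: state=(-1.623, 0.409)
t=18.000: state=(-1.510, 0.243)
t=18.820: state=(-1.416, 0.132)
largest grid value and its neighbours: w(10.920)=1.63923, w(10.940)=1.63925, w(10.960)=1.63925
parabola through these three points peaks at t≈10.948 with w≈1.63925

max w = 1.639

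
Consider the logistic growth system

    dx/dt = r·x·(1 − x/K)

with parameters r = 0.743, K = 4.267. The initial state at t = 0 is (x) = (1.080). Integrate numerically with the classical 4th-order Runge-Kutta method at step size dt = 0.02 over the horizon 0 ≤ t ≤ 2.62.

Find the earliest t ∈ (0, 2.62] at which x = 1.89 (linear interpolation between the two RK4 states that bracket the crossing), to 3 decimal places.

t = 1.148

t=0.000: state=(1.080)
step 1 (dt=0.02): k1=(0.599), k2=(0.602), k3=(0.602), k4=(0.604); state += dt/6·(k1+2k2+2k3+k4)
t=0.020: state=(1.092)
t=0.040: state=(1.104)
t=0.060: state=(1.116)
continuing one RK4 step at a time; state shown every 5 steps (Δt=0.1):
t=0.100: state=(1.141)
t=0.200: state=(1.204)
t=0.300: state=(1.269)
t=0.400: state=(1.337)
t=0.500: state=(1.406)
t=0.600: state=(1.477)
t=0.700: state=(1.549)
t=0.800: state=(1.623)
t=0.900: state=(1.699)
t=1.000: state=(1.775)
t=1.100: state=(1.853)
t=1.140: state=(1.884)
next step: t=1.160: state=(1.900) — x has crossed 1.89
linear interpolation between t=1.140 (1.88386) and t=1.160 (1.89951) → t≈1.148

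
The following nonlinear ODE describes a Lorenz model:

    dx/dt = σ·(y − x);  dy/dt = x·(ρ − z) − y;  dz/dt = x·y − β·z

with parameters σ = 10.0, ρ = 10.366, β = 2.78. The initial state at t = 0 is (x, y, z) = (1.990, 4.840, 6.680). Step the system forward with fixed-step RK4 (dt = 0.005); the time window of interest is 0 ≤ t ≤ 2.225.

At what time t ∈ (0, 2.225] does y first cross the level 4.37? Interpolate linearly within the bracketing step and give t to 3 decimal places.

t = 0.580

t=0.000: state=(1.990, 4.840, 6.680)
step 1 (dt=0.005): k1=(28.500, 2.495, -8.939), k2=(27.850, 2.798, -8.519), k3=(27.874, 2.789, -8.528), k4=(27.246, 3.086, -8.116); state += dt/6·(k1+2k2+2k3+k4)
t=0.005: state=(2.129, 4.854, 6.637)
t=0.010: state=(2.263, 4.871, 6.599)
t=0.015: state=(2.390, 4.890, 6.564)
continuing one RK4 step at a time; state shown every 20 steps (Δt=0.1):
t=0.100: state=(4.011, 5.540, 6.485)
t=0.200: state=(5.360, 6.567, 7.440)
t=0.300: state=(6.363, 7.090, 9.215)
t=0.400: state=(6.678, 6.546, 10.951)
t=0.500: state=(6.143, 5.285, 11.630)
t=0.575: state=(5.422, 4.417, 11.328)
next step: t=0.580: state=(5.372, 4.370, 11.289) — y has crossed 4.37
linear interpolation between t=0.575 (4.41729) and t=0.580 (4.36989) → t≈0.580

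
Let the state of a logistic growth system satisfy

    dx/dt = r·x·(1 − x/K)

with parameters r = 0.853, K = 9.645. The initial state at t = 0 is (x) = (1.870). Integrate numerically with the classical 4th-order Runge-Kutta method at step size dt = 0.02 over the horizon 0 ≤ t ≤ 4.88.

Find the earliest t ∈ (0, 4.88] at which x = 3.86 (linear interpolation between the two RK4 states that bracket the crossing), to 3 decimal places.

t = 1.196

t=0.000: state=(1.870)
step 1 (dt=0.02): k1=(1.286), k2=(1.293), k3=(1.293), k4=(1.299); state += dt/6·(k1+2k2+2k3+k4)
t=0.020: state=(1.896)
t=0.040: state=(1.922)
t=0.060: state=(1.948)
continuing one RK4 step at a time; state shown every 10 steps (Δt=0.2):
t=0.200: state=(2.141)
t=0.400: state=(2.438)
t=0.600: state=(2.762)
t=0.800: state=(3.110)
t=1.000: state=(3.480)
t=1.180: state=(3.828)
next step: t=1.200: state=(3.867) — x has crossed 3.86
linear interpolation between t=1.180 (3.82802) and t=1.200 (3.86747) → t≈1.196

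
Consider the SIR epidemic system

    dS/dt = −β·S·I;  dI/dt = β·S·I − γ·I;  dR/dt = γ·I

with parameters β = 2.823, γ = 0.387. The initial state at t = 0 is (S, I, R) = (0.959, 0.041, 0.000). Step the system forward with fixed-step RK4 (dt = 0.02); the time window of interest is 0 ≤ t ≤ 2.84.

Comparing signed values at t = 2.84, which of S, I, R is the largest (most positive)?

largest component: I

t=0.000: state=(0.959, 0.041, 0.000)
step 1 (dt=0.02): k1=(-0.111, 0.095, 0.016), k2=(-0.113, 0.097, 0.016), k3=(-0.113, 0.097, 0.016), k4=(-0.116, 0.099, 0.017); state += dt/6·(k1+2k2+2k3+k4)
t=0.020: state=(0.957, 0.043, 0.000)
t=0.040: state=(0.954, 0.045, 0.001)
t=0.060: state=(0.952, 0.047, 0.001)
continuing one RK4 step at a time; state shown every 5 steps (Δt=0.1):
t=0.100: state=(0.947, 0.052, 0.002)
t=0.200: state=(0.931, 0.065, 0.004)
t=0.300: state=(0.912, 0.081, 0.007)
t=0.400: state=(0.889, 0.100, 0.010)
t=0.500: state=(0.862, 0.124, 0.015)
t=0.600: state=(0.829, 0.151, 0.020)
t=0.700: state=(0.791, 0.182, 0.026)
t=0.800: state=(0.748, 0.218, 0.034)
t=0.900: state=(0.699, 0.257, 0.043)
t=1.000: state=(0.646, 0.300, 0.054)
t=1.100: state=(0.590, 0.343, 0.067)
t=1.200: state=(0.533, 0.387, 0.081)
t=1.300: state=(0.475, 0.429, 0.096)
t=1.400: state=(0.418, 0.468, 0.114)
t=1.500: state=(0.365, 0.503, 0.133)
t=1.600: state=(0.315, 0.532, 0.153)
t=1.700: state=(0.270, 0.556, 0.174)
t=1.800: state=(0.230, 0.574, 0.196)
t=1.900: state=(0.195, 0.587, 0.218)
t=2.000: state=(0.165, 0.594, 0.241)
t=2.100: state=(0.140, 0.596, 0.264)
t=2.200: state=(0.118, 0.595, 0.287)
t=2.300: state=(0.100, 0.590, 0.310)
t=2.400: state=(0.085, 0.583, 0.333)
t=2.500: state=(0.072, 0.573, 0.355)
t=2.600: state=(0.061, 0.562, 0.377)
t=2.700: state=(0.052, 0.549, 0.399)
t=2.800: state=(0.045, 0.536, 0.420)
t=2.840: state=(0.042, 0.530, 0.428)
compare at T: S=0.042, I=0.530, R=0.428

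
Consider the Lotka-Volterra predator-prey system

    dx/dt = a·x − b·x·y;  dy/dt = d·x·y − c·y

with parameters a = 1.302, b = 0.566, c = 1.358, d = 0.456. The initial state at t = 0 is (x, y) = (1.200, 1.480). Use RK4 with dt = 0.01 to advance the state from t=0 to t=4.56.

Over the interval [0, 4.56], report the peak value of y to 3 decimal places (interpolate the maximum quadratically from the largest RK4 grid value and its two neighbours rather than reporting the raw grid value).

t=0.000: state=(1.200, 1.480)
step 1 (dt=0.01): k1=(0.557, -1.200), k2=(0.563, -1.193), k3=(0.563, -1.193), k4=(0.568, -1.187); state += dt/6·(k1+2k2+2k3+k4)
t=0.010: state=(1.206, 1.468)
t=0.020: state=(1.211, 1.456)
t=0.030: state=(1.217, 1.445)
continuing one RK4 step at a time; state shown every 20 steps (Δt=0.2):
t=0.200: state=(1.333, 1.266)
t=0.400: state=(1.514, 1.098)
t=0.600: state=(1.748, 0.971)
t=0.800: state=(2.043, 0.879)
t=1.000: state=(2.409, 0.820)
t=1.200: state=(2.853, 0.794)
t=1.400: state=(3.383, 0.804)
t=1.600: state=(3.997, 0.857)
t=1.800: state=(4.680, 0.970)
t=2.000: state=(5.384, 1.170)
t=2.200: state=(6.015, 1.501)
t=2.400: state=(6.406, 2.021)
t=2.600: state=(6.352, 2.767)
t=2.800: state=(5.727, 3.674)
t=3.000: state=(4.666, 4.508)
t=3.200: state=(3.522, 4.987)
t=3.400: state=(2.585, 5.011)
t=3.600: state=(1.932, 4.683)
t=3.800: state=(1.517, 4.171)
t=4.000: state=(1.268, 3.606)
t=4.200: state=(1.128, 3.063)
t=4.400: state=(1.064, 2.579)
t=4.560: state=(1.054, 2.242)
largest grid value and its neighbours: y(3.300)=5.05267, y(3.310)=5.05305, y(3.320)=5.05237
parabola through these three points peaks at t≈3.309 with y≈5.05306

max y = 5.053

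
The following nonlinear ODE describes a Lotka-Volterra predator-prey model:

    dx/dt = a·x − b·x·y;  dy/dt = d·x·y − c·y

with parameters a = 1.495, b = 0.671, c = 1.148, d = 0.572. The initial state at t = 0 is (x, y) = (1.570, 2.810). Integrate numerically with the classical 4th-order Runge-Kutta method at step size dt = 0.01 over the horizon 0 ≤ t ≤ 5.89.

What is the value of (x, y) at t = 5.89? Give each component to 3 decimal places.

(x, y) = (1.407, 1.970)

t=0.000: state=(1.570, 2.810)
step 1 (dt=0.01): k1=(-0.613, -0.702), k2=(-0.608, -0.706), k3=(-0.608, -0.706), k4=(-0.603, -0.710); state += dt/6·(k1+2k2+2k3+k4)
t=0.010: state=(1.564, 2.803)
t=0.020: state=(1.558, 2.796)
t=0.030: state=(1.552, 2.789)
continuing one RK4 step at a time; state shown every 20 steps (Δt=0.2):
t=0.200: state=(1.467, 2.656)
t=0.400: state=(1.401, 2.487)
t=0.600: state=(1.368, 2.315)
t=0.800: state=(1.368, 2.151)
t=1.000: state=(1.396, 2.002)
t=1.200: state=(1.452, 1.873)
t=1.400: state=(1.534, 1.765)
t=1.600: state=(1.642, 1.682)
t=1.800: state=(1.774, 1.625)
t=2.000: state=(1.928, 1.596)
t=2.200: state=(2.099, 1.597)
t=2.400: state=(2.280, 1.631)
t=2.600: state=(2.460, 1.700)
t=2.800: state=(2.623, 1.808)
t=3.000: state=(2.749, 1.955)
t=3.200: state=(2.818, 2.138)
t=3.400: state=(2.813, 2.347)
t=3.600: state=(2.729, 2.563)
t=3.800: state=(2.573, 2.760)
t=4.000: state=(2.370, 2.912)
t=4.200: state=(2.148, 2.997)
t=4.400: state=(1.934, 3.009)
t=4.600: state=(1.748, 2.951)
t=4.800: state=(1.597, 2.839)
t=5.000: state=(1.486, 2.691)
t=5.200: state=(1.412, 2.524)
t=5.400: state=(1.373, 2.351)
t=5.600: state=(1.365, 2.185)
t=5.800: state=(1.388, 2.033)
t=5.890: state=(1.407, 1.970)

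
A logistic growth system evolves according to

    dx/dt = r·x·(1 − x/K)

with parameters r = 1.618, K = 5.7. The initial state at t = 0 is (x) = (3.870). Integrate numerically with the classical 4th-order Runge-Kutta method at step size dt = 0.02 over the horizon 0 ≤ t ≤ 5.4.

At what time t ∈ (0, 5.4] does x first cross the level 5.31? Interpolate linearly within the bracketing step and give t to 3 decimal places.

t = 1.151

t=0.000: state=(3.870)
step 1 (dt=0.02): k1=(2.010), k2=(1.999), k3=(1.999), k4=(1.987); state += dt/6·(k1+2k2+2k3+k4)
t=0.020: state=(3.910)
t=0.040: state=(3.949)
t=0.060: state=(3.988)
continuing one RK4 step at a time; state shown every 10 steps (Δt=0.2):
t=0.200: state=(4.247)
t=0.400: state=(4.569)
t=0.600: state=(4.834)
t=0.800: state=(5.046)
t=1.000: state=(5.211)
t=1.140: state=(5.304)
next step: t=1.160: state=(5.315) — x has crossed 5.31
linear interpolation between t=1.140 (5.30350) and t=1.160 (5.31528) → t≈1.151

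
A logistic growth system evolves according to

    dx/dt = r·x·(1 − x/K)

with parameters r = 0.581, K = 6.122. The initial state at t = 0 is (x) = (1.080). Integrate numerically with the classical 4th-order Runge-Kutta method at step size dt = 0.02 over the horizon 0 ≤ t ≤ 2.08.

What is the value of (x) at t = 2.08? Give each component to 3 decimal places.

t=0.000: state=(1.080)
step 1 (dt=0.02): k1=(0.517), k2=(0.519), k3=(0.519), k4=(0.521); state += dt/6·(k1+2k2+2k3+k4)
t=0.020: state=(1.090)
t=0.040: state=(1.101)
t=0.060: state=(1.111)
continuing one RK4 step at a time; state shown every 5 steps (Δt=0.1):
t=0.100: state=(1.133)
t=0.200: state=(1.187)
t=0.300: state=(1.244)
t=0.400: state=(1.302)
t=0.500: state=(1.363)
t=0.600: state=(1.426)
t=0.700: state=(1.490)
t=0.800: state=(1.557)
t=0.900: state=(1.625)
t=1.000: state=(1.695)
t=1.100: state=(1.767)
t=1.200: state=(1.841)
t=1.300: state=(1.917)
t=1.400: state=(1.994)
t=1.500: state=(2.073)
t=1.600: state=(2.154)
t=1.700: state=(2.235)
t=1.800: state=(2.318)
t=1.900: state=(2.403)
t=2.000: state=(2.488)
t=2.080: state=(2.557)

(x) = (2.557)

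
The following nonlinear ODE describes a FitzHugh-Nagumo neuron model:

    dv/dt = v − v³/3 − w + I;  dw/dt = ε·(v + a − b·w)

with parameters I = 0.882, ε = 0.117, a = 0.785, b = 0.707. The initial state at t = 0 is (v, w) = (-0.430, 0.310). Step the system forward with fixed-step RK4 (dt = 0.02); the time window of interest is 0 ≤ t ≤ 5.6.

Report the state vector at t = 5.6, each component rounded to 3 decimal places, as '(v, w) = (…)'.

t=0.000: state=(-0.430, 0.310)
step 1 (dt=0.02): k1=(0.169, 0.016), k2=(0.170, 0.016), k3=(0.170, 0.016), k4=(0.171, 0.016); state += dt/6·(k1+2k2+2k3+k4)
t=0.020: state=(-0.427, 0.310)
t=0.040: state=(-0.423, 0.311)
t=0.060: state=(-0.420, 0.311)
continuing one RK4 step at a time; state shown every 10 steps (Δt=0.2):
t=0.200: state=(-0.394, 0.314)
t=0.400: state=(-0.352, 0.318)
t=0.600: state=(-0.303, 0.323)
t=0.800: state=(-0.245, 0.330)
t=1.000: state=(-0.177, 0.338)
t=1.200: state=(-0.097, 0.347)
t=1.400: state=(-0.001, 0.359)
t=1.600: state=(0.114, 0.372)
t=1.800: state=(0.250, 0.389)
t=2.000: state=(0.409, 0.408)
t=2.200: state=(0.593, 0.431)
t=2.400: state=(0.797, 0.458)
t=2.600: state=(1.009, 0.490)
t=2.800: state=(1.214, 0.526)
t=3.000: state=(1.393, 0.566)
t=3.200: state=(1.534, 0.609)
t=3.400: state=(1.635, 0.654)
t=3.600: state=(1.699, 0.700)
t=3.800: state=(1.736, 0.747)
t=4.000: state=(1.753, 0.793)
t=4.200: state=(1.756, 0.839)
t=4.400: state=(1.751, 0.884)
t=4.600: state=(1.741, 0.929)
t=4.800: state=(1.726, 0.972)
t=5.000: state=(1.710, 1.014)
t=5.200: state=(1.691, 1.055)
t=5.400: state=(1.672, 1.095)
t=5.600: state=(1.652, 1.134)

(v, w) = (1.652, 1.134)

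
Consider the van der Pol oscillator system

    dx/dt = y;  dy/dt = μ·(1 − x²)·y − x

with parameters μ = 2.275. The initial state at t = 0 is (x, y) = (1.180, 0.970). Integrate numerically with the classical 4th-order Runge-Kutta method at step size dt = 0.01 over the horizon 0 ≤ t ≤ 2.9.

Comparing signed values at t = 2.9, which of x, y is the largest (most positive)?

largest component: y

t=0.000: state=(1.180, 0.970)
step 1 (dt=0.01): k1=(0.970, -2.046), k2=(0.960, -2.067), k3=(0.960, -2.066), k4=(0.949, -2.086); state += dt/6·(k1+2k2+2k3+k4)
t=0.010: state=(1.190, 0.949)
t=0.020: state=(1.199, 0.928)
t=0.030: state=(1.208, 0.907)
continuing one RK4 step at a time; state shown every 10 steps (Δt=0.1):
t=0.100: state=(1.266, 0.750)
t=0.200: state=(1.330, 0.521)
t=0.300: state=(1.371, 0.309)
t=0.400: state=(1.392, 0.126)
t=0.500: state=(1.397, -0.024)
t=0.600: state=(1.389, -0.145)
t=0.700: state=(1.369, -0.243)
t=0.800: state=(1.341, -0.324)
t=0.900: state=(1.305, -0.395)
t=1.000: state=(1.262, -0.461)
t=1.100: state=(1.212, -0.525)
t=1.200: state=(1.157, -0.592)
t=1.300: state=(1.094, -0.667)
t=1.400: state=(1.023, -0.753)
t=1.500: state=(0.943, -0.858)
t=1.600: state=(0.851, -0.988)
t=1.700: state=(0.744, -1.157)
t=1.800: state=(0.617, -1.379)
t=1.900: state=(0.465, -1.677)
t=2.000: state=(0.279, -2.079)
t=2.100: state=(0.045, -2.610)
t=2.200: state=(-0.247, -3.255)
t=2.300: state=(-0.605, -3.870)
t=2.400: state=(-1.009, -4.098)
t=2.500: state=(-1.399, -3.568)
t=2.600: state=(-1.702, -2.440)
t=2.700: state=(-1.887, -1.320)
t=2.800: state=(-1.978, -0.561)
t=2.900: state=(-2.011, -0.139)
compare at T: x=-2.011, y=-0.139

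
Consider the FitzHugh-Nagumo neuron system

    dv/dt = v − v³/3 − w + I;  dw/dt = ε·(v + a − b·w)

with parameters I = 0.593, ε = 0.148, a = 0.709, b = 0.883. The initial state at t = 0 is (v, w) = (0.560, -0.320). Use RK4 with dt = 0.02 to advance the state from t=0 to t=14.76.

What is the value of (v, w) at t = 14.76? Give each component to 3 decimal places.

t=0.000: state=(0.560, -0.320)
step 1 (dt=0.02): k1=(1.414, 0.230), k2=(1.422, 0.231), k3=(1.422, 0.231), k4=(1.429, 0.233); state += dt/6·(k1+2k2+2k3+k4)
t=0.020: state=(0.588, -0.315)
t=0.040: state=(0.617, -0.311)
t=0.060: state=(0.646, -0.306)
continuing one RK4 step at a time; state shown every 25 steps (Δt=0.5):
t=0.500: state=(1.294, -0.182)
t=1.000: state=(1.767, -0.007)
t=1.500: state=(1.891, 0.176)
t=2.000: state=(1.876, 0.351)
t=2.500: state=(1.824, 0.512)
t=3.000: state=(1.762, 0.659)
t=3.500: state=(1.697, 0.792)
t=4.000: state=(1.631, 0.912)
t=4.500: state=(1.563, 1.020)
t=5.000: state=(1.494, 1.115)
t=5.500: state=(1.423, 1.200)
t=6.000: state=(1.349, 1.274)
t=6.500: state=(1.272, 1.338)
t=7.000: state=(1.190, 1.393)
t=7.500: state=(1.100, 1.437)
t=8.000: state=(1.000, 1.472)
t=8.500: state=(0.885, 1.498)
t=9.000: state=(0.746, 1.512)
t=9.500: state=(0.566, 1.515)
t=10.000: state=(0.316, 1.502)
t=10.500: state=(-0.061, 1.467)
t=11.000: state=(-0.639, 1.401)
t=11.500: state=(-1.331, 1.292)
t=12.000: state=(-1.765, 1.148)
t=12.500: state=(-1.883, 0.994)
t=13.000: state=(-1.874, 0.847)
t=13.500: state=(-1.832, 0.712)
t=14.000: state=(-1.780, 0.588)
t=14.500: state=(-1.727, 0.476)
t=14.760: state=(-1.699, 0.422)

(v, w) = (-1.699, 0.422)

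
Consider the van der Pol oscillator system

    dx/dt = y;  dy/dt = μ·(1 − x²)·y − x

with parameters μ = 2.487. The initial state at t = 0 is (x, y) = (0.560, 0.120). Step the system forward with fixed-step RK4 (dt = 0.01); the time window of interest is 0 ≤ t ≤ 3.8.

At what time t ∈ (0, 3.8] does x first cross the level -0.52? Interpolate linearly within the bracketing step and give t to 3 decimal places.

t = 1.497

t=0.000: state=(0.560, 0.120)
step 1 (dt=0.01): k1=(0.120, -0.355), k2=(0.118, -0.359), k3=(0.118, -0.359), k4=(0.116, -0.363); state += dt/6·(k1+2k2+2k3+k4)
t=0.010: state=(0.561, 0.116)
t=0.020: state=(0.562, 0.113)
t=0.030: state=(0.563, 0.109)
continuing one RK4 step at a time; state shown every 20 steps (Δt=0.2):
t=0.200: state=(0.576, 0.033)
t=0.400: state=(0.571, -0.091)
t=0.600: state=(0.536, -0.261)
t=0.800: state=(0.462, -0.501)
t=1.000: state=(0.328, -0.862)
t=1.200: state=(0.103, -1.439)
t=1.400: state=(-0.270, -2.334)
t=1.490: state=(-0.500, -2.785)
next step: t=1.500: state=(-0.528, -2.831) — x has crossed -0.52
linear interpolation between t=1.490 (-0.50018) and t=1.500 (-0.52827) → t≈1.497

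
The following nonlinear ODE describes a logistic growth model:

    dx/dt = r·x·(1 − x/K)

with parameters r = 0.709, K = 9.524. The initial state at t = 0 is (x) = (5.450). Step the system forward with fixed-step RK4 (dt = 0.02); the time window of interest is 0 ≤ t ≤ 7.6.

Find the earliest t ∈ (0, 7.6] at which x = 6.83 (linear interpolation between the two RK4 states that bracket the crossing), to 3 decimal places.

t = 0.902

t=0.000: state=(5.450)
step 1 (dt=0.02): k1=(1.653), k2=(1.651), k3=(1.651), k4=(1.649); state += dt/6·(k1+2k2+2k3+k4)
t=0.020: state=(5.483)
t=0.040: state=(5.516)
t=0.060: state=(5.549)
continuing one RK4 step at a time; state shown every 25 steps (Δt=0.5):
t=0.500: state=(6.248)
t=0.900: state=(6.828)
next step: t=0.920: state=(6.855) — x has crossed 6.83
linear interpolation between t=0.900 (6.82767) and t=0.920 (6.85499) → t≈0.902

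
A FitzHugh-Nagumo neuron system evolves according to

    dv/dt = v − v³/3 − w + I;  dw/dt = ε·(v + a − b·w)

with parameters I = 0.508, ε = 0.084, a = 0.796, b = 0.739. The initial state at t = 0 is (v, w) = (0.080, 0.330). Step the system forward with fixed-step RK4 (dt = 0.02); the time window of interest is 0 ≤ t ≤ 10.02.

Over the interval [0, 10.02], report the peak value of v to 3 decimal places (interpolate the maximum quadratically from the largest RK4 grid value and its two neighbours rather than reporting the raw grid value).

max v = 1.595

t=0.000: state=(0.080, 0.330)
step 1 (dt=0.02): k1=(0.258, 0.053), k2=(0.260, 0.053), k3=(0.260, 0.053), k4=(0.262, 0.053); state += dt/6·(k1+2k2+2k3+k4)
t=0.020: state=(0.085, 0.331)
t=0.040: state=(0.090, 0.332)
t=0.060: state=(0.096, 0.333)
continuing one RK4 step at a time; state shown every 25 steps (Δt=0.5):
t=0.500: state=(0.238, 0.359)
t=1.000: state=(0.469, 0.396)
t=1.500: state=(0.782, 0.442)
t=2.000: state=(1.129, 0.501)
t=2.500: state=(1.403, 0.571)
t=3.000: state=(1.547, 0.648)
t=3.500: state=(1.593, 0.727)
t=4.000: state=(1.587, 0.803)
t=4.500: state=(1.558, 0.877)
t=5.000: state=(1.518, 0.946)
t=5.500: state=(1.472, 1.012)
t=6.000: state=(1.423, 1.074)
t=6.500: state=(1.369, 1.132)
t=7.000: state=(1.312, 1.186)
t=7.500: state=(1.250, 1.235)
t=8.000: state=(1.183, 1.281)
t=8.500: state=(1.108, 1.322)
t=9.000: state=(1.022, 1.359)
t=9.500: state=(0.921, 1.390)
t=10.000: state=(0.797, 1.416)
t=10.020: state=(0.792, 1.417)
largest grid value and its neighbours: v(3.640)=1.59484, v(3.660)=1.59486, v(3.680)=1.59481
parabola through these three points peaks at t≈3.655 with v≈1.59486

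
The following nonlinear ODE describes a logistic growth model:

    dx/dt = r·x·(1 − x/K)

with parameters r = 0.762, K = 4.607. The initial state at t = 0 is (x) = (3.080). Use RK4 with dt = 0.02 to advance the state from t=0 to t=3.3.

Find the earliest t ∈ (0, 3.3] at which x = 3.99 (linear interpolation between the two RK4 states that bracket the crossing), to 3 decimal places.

t = 1.529

t=0.000: state=(3.080)
step 1 (dt=0.02): k1=(0.778), k2=(0.776), k3=(0.776), k4=(0.774); state += dt/6·(k1+2k2+2k3+k4)
t=0.020: state=(3.096)
t=0.040: state=(3.111)
t=0.060: state=(3.126)
continuing one RK4 step at a time; state shown every 10 steps (Δt=0.2):
t=0.200: state=(3.231)
t=0.400: state=(3.374)
t=0.600: state=(3.506)
t=0.800: state=(3.629)
t=1.000: state=(3.741)
t=1.200: state=(3.843)
t=1.400: state=(3.936)
t=1.520: state=(3.986)
next step: t=1.540: state=(3.994) — x has crossed 3.99
linear interpolation between t=1.520 (3.98635) and t=1.540 (3.99449) → t≈1.529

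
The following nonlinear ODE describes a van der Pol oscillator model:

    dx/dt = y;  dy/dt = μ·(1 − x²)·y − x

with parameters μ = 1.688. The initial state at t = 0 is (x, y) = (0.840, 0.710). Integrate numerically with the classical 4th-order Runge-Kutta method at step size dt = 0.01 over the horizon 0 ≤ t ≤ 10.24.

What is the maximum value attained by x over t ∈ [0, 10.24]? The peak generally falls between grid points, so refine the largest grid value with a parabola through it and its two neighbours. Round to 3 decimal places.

max x = 2.017

t=0.000: state=(0.840, 0.710)
step 1 (dt=0.01): k1=(0.710, -0.487), k2=(0.708, -0.499), k3=(0.708, -0.499), k4=(0.705, -0.511); state += dt/6·(k1+2k2+2k3+k4)
t=0.010: state=(0.847, 0.705)
t=0.020: state=(0.854, 0.700)
t=0.030: state=(0.861, 0.694)
continuing one RK4 step at a time; state shown every 50 steps (Δt=0.5):
t=0.500: state=(1.093, 0.243)
t=1.000: state=(1.073, -0.304)
t=1.500: state=(0.793, -0.840)
t=2.000: state=(0.148, -1.907)
t=2.500: state=(-1.202, -2.971)
t=3.000: state=(-1.948, -0.198)
t=3.500: state=(-1.858, 0.365)
t=4.000: state=(-1.642, 0.490)
t=4.500: state=(-1.362, 0.647)
t=5.000: state=(-0.965, 0.990)
t=5.500: state=(-0.265, 2.005)
t=6.000: state=(1.189, 3.306)
t=6.500: state=(2.010, 0.198)
t=7.000: state=(1.919, -0.356)
t=7.500: state=(1.712, -0.464)
t=8.000: state=(1.451, -0.593)
t=8.500: state=(1.098, -0.857)
t=9.000: state=(0.521, -1.585)
t=9.500: state=(-0.699, -3.368)
t=10.000: state=(-1.942, -0.816)
t=10.240: state=(-2.017, 0.033)
largest grid value and its neighbours: x(6.570)=2.01709, x(6.580)=2.01718, x(6.590)=2.01707
parabola through these three points peaks at t≈6.579 with x≈2.01718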